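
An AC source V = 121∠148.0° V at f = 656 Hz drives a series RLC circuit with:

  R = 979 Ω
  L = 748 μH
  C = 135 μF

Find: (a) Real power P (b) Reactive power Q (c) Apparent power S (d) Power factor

Step 1 — Angular frequency: ω = 2π·f = 2π·656 = 4122 rad/s.
Step 2 — Component impedances:
  R: Z = R = 979 Ω
  L: Z = jωL = j·4122·0.000748 = 0 + j3.083 Ω
  C: Z = 1/(jωC) = -j/(ω·C) = 0 - j1.797 Ω
Step 3 — Series combination: Z_total = R + L + C = 979 + j1.286 Ω = 979∠0.1° Ω.
Step 4 — Source phasor: V = 121∠148.0° V = -102.6 + j64.12 V.
Step 5 — Current: I = V / Z = -0.1047 + j0.06563 A = 0.1236∠147.9° A.
Step 6 — Complex power: S = V·I* = 14.96 + j0.01964 VA.
Step 7 — Real power: P = Re(S) = 14.96 W.
Step 8 — Reactive power: Q = Im(S) = 0.01964 VAR.
Step 9 — Apparent power: |S| = 14.96 VA.
Step 10 — Power factor: PF = P/|S| = 1 (lagging).

(a) P = 14.96 W  (b) Q = 0.01964 VAR  (c) S = 14.96 VA  (d) PF = 1 (lagging)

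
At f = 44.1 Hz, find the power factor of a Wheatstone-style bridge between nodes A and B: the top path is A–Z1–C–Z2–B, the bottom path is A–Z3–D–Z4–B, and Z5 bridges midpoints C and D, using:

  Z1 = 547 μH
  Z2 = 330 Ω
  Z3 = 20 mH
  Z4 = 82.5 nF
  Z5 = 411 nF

Step 1 — Angular frequency: ω = 2π·f = 2π·44.1 = 277.1 rad/s.
Step 2 — Component impedances:
  Z1: Z = jωL = j·277.1·0.000547 = 0 + j0.1516 Ω
  Z2: Z = R = 330 Ω
  Z3: Z = jωL = j·277.1·0.02 = 0 + j5.542 Ω
  Z4: Z = 1/(jωC) = -j/(ω·C) = 0 - j4.374e+04 Ω
  Z5: Z = 1/(jωC) = -j/(ω·C) = 0 - j8781 Ω
Step 3 — Bridge requires nodal analysis (the Z5 bridge couples midpoints C and D, so the two paths cannot be reduced to a simple series/parallel combination). Setting node B to ground and injecting 1 A at node A, the 3-node admittance system at A, C, D solves to V_A = Z_AB = 330 - j2.338 Ω = 330∠-0.4° Ω.
Step 4 — Power factor: PF = cos(φ) = Re(Z)/|Z| = 330/330 = 1.
Step 5 — Type: Im(Z) = -2.338 ⇒ leading (phase φ = -0.4°).

PF = 1 (leading, φ = -0.4°)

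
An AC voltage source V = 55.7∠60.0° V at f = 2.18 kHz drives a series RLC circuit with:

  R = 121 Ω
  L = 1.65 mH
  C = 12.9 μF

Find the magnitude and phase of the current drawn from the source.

Step 1 — Angular frequency: ω = 2π·f = 2π·2180 = 1.37e+04 rad/s.
Step 2 — Component impedances:
  R: Z = R = 121 Ω
  L: Z = jωL = j·1.37e+04·0.00165 = 0 + j22.6 Ω
  C: Z = 1/(jωC) = -j/(ω·C) = 0 - j5.659 Ω
Step 3 — Series combination: Z_total = R + L + C = 121 + j16.94 Ω = 122.2∠8.0° Ω.
Step 4 — Source phasor: V = 55.7∠60.0° V = 27.85 + j48.24 V.
Step 5 — Ohm's law: I = V / Z_total = (27.85 + j48.24) / (121 + j16.94) = 0.2805 + j0.3594 A.
Step 6 — Convert to polar: |I| = 0.4559 A, ∠I = 52.0°.

I = 0.4559∠52.0° A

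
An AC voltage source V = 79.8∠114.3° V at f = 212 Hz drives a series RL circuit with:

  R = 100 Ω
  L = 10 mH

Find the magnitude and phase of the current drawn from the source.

Step 1 — Angular frequency: ω = 2π·f = 2π·212 = 1332 rad/s.
Step 2 — Component impedances:
  R: Z = R = 100 Ω
  L: Z = jωL = j·1332·0.01 = 0 + j13.32 Ω
Step 3 — Series combination: Z_total = R + L = 100 + j13.32 Ω = 100.9∠7.6° Ω.
Step 4 — Source phasor: V = 79.8∠114.3° V = -32.84 + j72.73 V.
Step 5 — Ohm's law: I = V / Z_total = (-32.84 + j72.73) / (100 + j13.32) = -0.2275 + j0.7576 A.
Step 6 — Convert to polar: |I| = 0.791 A, ∠I = 106.7°.

I = 0.791∠106.7° A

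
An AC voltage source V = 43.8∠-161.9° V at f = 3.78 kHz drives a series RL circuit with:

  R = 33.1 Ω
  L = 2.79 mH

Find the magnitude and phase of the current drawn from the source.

Step 1 — Angular frequency: ω = 2π·f = 2π·3780 = 2.375e+04 rad/s.
Step 2 — Component impedances:
  R: Z = R = 33.1 Ω
  L: Z = jωL = j·2.375e+04·0.00279 = 0 + j66.26 Ω
Step 3 — Series combination: Z_total = R + L = 33.1 + j66.26 Ω = 74.07∠63.5° Ω.
Step 4 — Source phasor: V = 43.8∠-161.9° V = -41.63 - j13.61 V.
Step 5 — Ohm's law: I = V / Z_total = (-41.63 - j13.61) / (33.1 + j66.26) = -0.4155 + j0.4207 A.
Step 6 — Convert to polar: |I| = 0.5913 A, ∠I = 134.6°.

I = 0.5913∠134.6° A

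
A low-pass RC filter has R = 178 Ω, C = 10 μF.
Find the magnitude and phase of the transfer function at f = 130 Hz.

Step 1 — Angular frequency: ω = 2π·130 = 816.8 rad/s.
Step 2 — Transfer function: H(jω) = 1/(1 + jωRC).
Step 3 — Denominator: 1 + jωRC = 1 + j·816.8·178·1e-05 = 1 + j1.454.
Step 4 — H = 0.3211 - j0.4669.
Step 5 — Magnitude: |H| = 0.5667 (-4.9 dB); phase: φ = -55.5°.

|H| = 0.5667 (-4.9 dB), φ = -55.5°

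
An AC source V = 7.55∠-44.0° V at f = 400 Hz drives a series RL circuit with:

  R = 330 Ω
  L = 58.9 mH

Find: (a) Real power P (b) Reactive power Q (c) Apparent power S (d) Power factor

Step 1 — Angular frequency: ω = 2π·f = 2π·400 = 2513 rad/s.
Step 2 — Component impedances:
  R: Z = R = 330 Ω
  L: Z = jωL = j·2513·0.0589 = 0 + j148 Ω
Step 3 — Series combination: Z_total = R + L = 330 + j148 Ω = 361.7∠24.2° Ω.
Step 4 — Source phasor: V = 7.55∠-44.0° V = 5.431 - j5.245 V.
Step 5 — Current: I = V / Z = 0.007766 - j0.01938 A = 0.02087∠-68.2° A.
Step 6 — Complex power: S = V·I* = 0.1438 + j0.06451 VA.
Step 7 — Real power: P = Re(S) = 0.1438 W.
Step 8 — Reactive power: Q = Im(S) = 0.06451 VAR.
Step 9 — Apparent power: |S| = 0.1576 VA.
Step 10 — Power factor: PF = P/|S| = 0.9124 (lagging).

(a) P = 0.1438 W  (b) Q = 0.06451 VAR  (c) S = 0.1576 VA  (d) PF = 0.9124 (lagging)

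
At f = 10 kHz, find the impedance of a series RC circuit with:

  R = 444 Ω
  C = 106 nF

Step 1 — Angular frequency: ω = 2π·f = 2π·1e+04 = 6.283e+04 rad/s.
Step 2 — Component impedances:
  R: Z = R = 444 Ω
  C: Z = 1/(jωC) = -j/(ω·C) = 0 - j150.1 Ω
Step 3 — Series combination: Z_total = R + C = 444 - j150.1 Ω = 468.7∠-18.7° Ω.

Z = 444 - j150.1 Ω = 468.7∠-18.7° Ω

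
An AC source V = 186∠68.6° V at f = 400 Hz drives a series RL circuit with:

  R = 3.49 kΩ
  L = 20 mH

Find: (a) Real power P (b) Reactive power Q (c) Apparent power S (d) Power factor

Step 1 — Angular frequency: ω = 2π·f = 2π·400 = 2513 rad/s.
Step 2 — Component impedances:
  R: Z = R = 3490 Ω
  L: Z = jωL = j·2513·0.02 = 0 + j50.27 Ω
Step 3 — Series combination: Z_total = R + L = 3490 + j50.27 Ω = 3490∠0.8° Ω.
Step 4 — Source phasor: V = 186∠68.6° V = 67.87 + j173.2 V.
Step 5 — Current: I = V / Z = 0.02016 + j0.04933 A = 0.05329∠67.8° A.
Step 6 — Complex power: S = V·I* = 9.911 + j0.1427 VA.
Step 7 — Real power: P = Re(S) = 9.911 W.
Step 8 — Reactive power: Q = Im(S) = 0.1427 VAR.
Step 9 — Apparent power: |S| = 9.912 VA.
Step 10 — Power factor: PF = P/|S| = 0.9999 (lagging).

(a) P = 9.911 W  (b) Q = 0.1427 VAR  (c) S = 9.912 VA  (d) PF = 0.9999 (lagging)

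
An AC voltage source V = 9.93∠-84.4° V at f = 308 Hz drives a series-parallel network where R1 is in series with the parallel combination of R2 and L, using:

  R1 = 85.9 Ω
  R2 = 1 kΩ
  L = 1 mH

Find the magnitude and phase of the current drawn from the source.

Step 1 — Angular frequency: ω = 2π·f = 2π·308 = 1935 rad/s.
Step 2 — Component impedances:
  R1: Z = R = 85.9 Ω
  R2: Z = R = 1000 Ω
  L: Z = jωL = j·1935·0.001 = 0 + j1.935 Ω
Step 3 — Parallel branch: R2 || L = 1/(1/R2 + 1/L) = 0.003745 + j1.935 Ω.
Step 4 — Series with R1: Z_total = R1 + (R2 || L) = 85.9 + j1.935 Ω = 85.93∠1.3° Ω.
Step 5 — Source phasor: V = 9.93∠-84.4° V = 0.969 - j9.883 V.
Step 6 — Ohm's law: I = V / Z_total = (0.969 - j9.883) / (85.9 + j1.935) = 0.008684 - j0.1152 A.
Step 7 — Convert to polar: |I| = 0.1156 A, ∠I = -85.7°.

I = 0.1156∠-85.7° A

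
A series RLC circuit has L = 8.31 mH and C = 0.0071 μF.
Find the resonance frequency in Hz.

Step 1 — Resonance condition Im(Z)=0 gives ω₀ = 1/√(LC).
Step 2 — ω₀ = 1/√(0.00831·7.1e-09) = 1.302e+05 rad/s.
Step 3 — f₀ = ω₀/(2π) = 2.072e+04 Hz.

f₀ = 2.072e+04 Hz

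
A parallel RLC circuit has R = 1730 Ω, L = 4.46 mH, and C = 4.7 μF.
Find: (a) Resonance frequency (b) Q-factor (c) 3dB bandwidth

Step 1 — Resonance: ω₀ = 1/√(LC) = 1/√(0.00446·4.7e-06) = 6907 rad/s.
Step 2 — f₀ = ω₀/(2π) = 1099 Hz.
Step 3 — Parallel Q: Q = R/(ω₀L) = 1730/(6907·0.00446) = 56.16.
Step 4 — Bandwidth: Δω = ω₀/Q = 123 rad/s; BW = Δω/(2π) = 19.57 Hz.

(a) f₀ = 1099 Hz  (b) Q = 56.16  (c) BW = 19.57 Hz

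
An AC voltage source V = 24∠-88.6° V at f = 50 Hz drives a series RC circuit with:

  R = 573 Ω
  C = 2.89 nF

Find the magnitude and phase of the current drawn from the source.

Step 1 — Angular frequency: ω = 2π·f = 2π·50 = 314.2 rad/s.
Step 2 — Component impedances:
  R: Z = R = 573 Ω
  C: Z = 1/(jωC) = -j/(ω·C) = 0 - j1.101e+06 Ω
Step 3 — Series combination: Z_total = R + C = 573 - j1.101e+06 Ω = 1.101e+06∠-90.0° Ω.
Step 4 — Source phasor: V = 24∠-88.6° V = 0.5864 - j23.99 V.
Step 5 — Ohm's law: I = V / Z_total = (0.5864 - j23.99) / (573 - j1.101e+06) = 2.178e-05 + j5.21e-07 A.
Step 6 — Convert to polar: |I| = 2.179e-05 A, ∠I = 1.4°.

I = 2.179e-05∠1.4° A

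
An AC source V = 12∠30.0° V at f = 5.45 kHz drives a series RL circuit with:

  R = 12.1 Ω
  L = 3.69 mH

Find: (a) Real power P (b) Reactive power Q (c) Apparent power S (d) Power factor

Step 1 — Angular frequency: ω = 2π·f = 2π·5450 = 3.424e+04 rad/s.
Step 2 — Component impedances:
  R: Z = R = 12.1 Ω
  L: Z = jωL = j·3.424e+04·0.00369 = 0 + j126.4 Ω
Step 3 — Series combination: Z_total = R + L = 12.1 + j126.4 Ω = 126.9∠84.5° Ω.
Step 4 — Source phasor: V = 12∠30.0° V = 10.39 + j6 V.
Step 5 — Current: I = V / Z = 0.05486 - j0.07699 A = 0.09454∠-54.5° A.
Step 6 — Complex power: S = V·I* = 0.1081 + j1.129 VA.
Step 7 — Real power: P = Re(S) = 0.1081 W.
Step 8 — Reactive power: Q = Im(S) = 1.129 VAR.
Step 9 — Apparent power: |S| = 1.134 VA.
Step 10 — Power factor: PF = P/|S| = 0.09532 (lagging).

(a) P = 0.1081 W  (b) Q = 1.129 VAR  (c) S = 1.134 VA  (d) PF = 0.09532 (lagging)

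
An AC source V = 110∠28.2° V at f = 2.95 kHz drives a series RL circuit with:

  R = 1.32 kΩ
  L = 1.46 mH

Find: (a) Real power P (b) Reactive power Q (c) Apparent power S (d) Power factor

Step 1 — Angular frequency: ω = 2π·f = 2π·2950 = 1.854e+04 rad/s.
Step 2 — Component impedances:
  R: Z = R = 1320 Ω
  L: Z = jωL = j·1.854e+04·0.00146 = 0 + j27.06 Ω
Step 3 — Series combination: Z_total = R + L = 1320 + j27.06 Ω = 1320∠1.2° Ω.
Step 4 — Source phasor: V = 110∠28.2° V = 96.94 + j51.98 V.
Step 5 — Current: I = V / Z = 0.07422 + j0.03786 A = 0.08332∠27.0° A.
Step 6 — Complex power: S = V·I* = 9.163 + j0.1878 VA.
Step 7 — Real power: P = Re(S) = 9.163 W.
Step 8 — Reactive power: Q = Im(S) = 0.1878 VAR.
Step 9 — Apparent power: |S| = 9.165 VA.
Step 10 — Power factor: PF = P/|S| = 0.9998 (lagging).

(a) P = 9.163 W  (b) Q = 0.1878 VAR  (c) S = 9.165 VA  (d) PF = 0.9998 (lagging)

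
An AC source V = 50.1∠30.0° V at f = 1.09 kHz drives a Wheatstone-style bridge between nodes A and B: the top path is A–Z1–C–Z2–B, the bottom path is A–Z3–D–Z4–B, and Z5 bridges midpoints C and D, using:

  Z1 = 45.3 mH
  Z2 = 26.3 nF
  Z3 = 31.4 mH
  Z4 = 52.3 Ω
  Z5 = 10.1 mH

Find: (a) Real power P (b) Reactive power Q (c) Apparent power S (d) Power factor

Step 1 — Angular frequency: ω = 2π·f = 2π·1090 = 6849 rad/s.
Step 2 — Component impedances:
  Z1: Z = jωL = j·6849·0.0453 = 0 + j310.2 Ω
  Z2: Z = 1/(jωC) = -j/(ω·C) = 0 - j5552 Ω
  Z3: Z = jωL = j·6849·0.0314 = 0 + j215 Ω
  Z4: Z = R = 52.3 Ω
  Z5: Z = jωL = j·6849·0.0101 = 0 + j69.17 Ω
Step 3 — Bridge requires nodal analysis (the Z5 bridge couples midpoints C and D, so the two paths cannot be reduced to a simple series/parallel combination). Setting node B to ground and injecting 1 A at node A, the 3-node admittance system at A, C, D solves to V_A = Z_AB = 52.77 + j136.9 Ω = 146.7∠68.9° Ω.
Step 4 — Source phasor: V = 50.1∠30.0° V = 43.39 + j25.05 V.
Step 5 — Current: I = V / Z = 0.2657 - j0.2145 A = 0.3415∠-38.9° A.
Step 6 — Complex power: S = V·I* = 6.156 + j15.97 VA.
Step 7 — Real power: P = Re(S) = 6.156 W.
Step 8 — Reactive power: Q = Im(S) = 15.97 VAR.
Step 9 — Apparent power: |S| = 17.11 VA.
Step 10 — Power factor: PF = P/|S| = 0.3598 (lagging).

(a) P = 6.156 W  (b) Q = 15.97 VAR  (c) S = 17.11 VA  (d) PF = 0.3598 (lagging)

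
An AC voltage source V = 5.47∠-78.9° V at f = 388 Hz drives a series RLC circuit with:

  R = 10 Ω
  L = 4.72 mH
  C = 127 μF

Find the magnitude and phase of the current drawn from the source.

Step 1 — Angular frequency: ω = 2π·f = 2π·388 = 2438 rad/s.
Step 2 — Component impedances:
  R: Z = R = 10 Ω
  L: Z = jωL = j·2438·0.00472 = 0 + j11.51 Ω
  C: Z = 1/(jωC) = -j/(ω·C) = 0 - j3.23 Ω
Step 3 — Series combination: Z_total = R + L + C = 10 + j8.277 Ω = 12.98∠39.6° Ω.
Step 4 — Source phasor: V = 5.47∠-78.9° V = 1.053 - j5.368 V.
Step 5 — Ohm's law: I = V / Z_total = (1.053 - j5.368) / (10 + j8.277) = -0.2012 - j0.3703 A.
Step 6 — Convert to polar: |I| = 0.4214 A, ∠I = -118.5°.

I = 0.4214∠-118.5° A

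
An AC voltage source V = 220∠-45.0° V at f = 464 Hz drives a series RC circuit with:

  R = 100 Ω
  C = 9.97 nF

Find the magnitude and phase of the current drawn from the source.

Step 1 — Angular frequency: ω = 2π·f = 2π·464 = 2915 rad/s.
Step 2 — Component impedances:
  R: Z = R = 100 Ω
  C: Z = 1/(jωC) = -j/(ω·C) = 0 - j3.44e+04 Ω
Step 3 — Series combination: Z_total = R + C = 100 - j3.44e+04 Ω = 3.44e+04∠-89.8° Ω.
Step 4 — Source phasor: V = 220∠-45.0° V = 155.6 - j155.6 V.
Step 5 — Ohm's law: I = V / Z_total = (155.6 - j155.6) / (100 - j3.44e+04) = 0.004535 + j0.004509 A.
Step 6 — Convert to polar: |I| = 0.006395 A, ∠I = 44.8°.

I = 0.006395∠44.8° A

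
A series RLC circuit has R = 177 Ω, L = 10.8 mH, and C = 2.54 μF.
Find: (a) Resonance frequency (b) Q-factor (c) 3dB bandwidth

Step 1 — Resonance: ω₀ = 1/√(LC) = 1/√(0.0108·2.54e-06) = 6038 rad/s.
Step 2 — f₀ = ω₀/(2π) = 960.9 Hz.
Step 3 — Series Q: Q = ω₀L/R = 6038·0.0108/177 = 0.3684.
Step 4 — Bandwidth: Δω = ω₀/Q = 1.639e+04 rad/s; BW = Δω/(2π) = 2608 Hz.

(a) f₀ = 960.9 Hz  (b) Q = 0.3684  (c) BW = 2608 Hz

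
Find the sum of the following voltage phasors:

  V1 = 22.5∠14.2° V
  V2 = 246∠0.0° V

Step 1 — Convert each phasor to rectangular form:
  V1 = 22.5·(cos(14.2°) + j·sin(14.2°)) = 21.81 + j5.519 V
  V2 = 246·(cos(0.0°) + j·sin(0.0°)) = 246 V
Step 2 — Sum components: V_total = 267.8 + j5.519 V.
Step 3 — Convert to polar: |V_total| = 267.9 V, ∠V_total = 1.2°.

V_total = 267.9∠1.2° V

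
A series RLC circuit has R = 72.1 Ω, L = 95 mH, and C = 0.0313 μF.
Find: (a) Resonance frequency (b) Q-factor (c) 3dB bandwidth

Step 1 — Resonance: ω₀ = 1/√(LC) = 1/√(0.095·3.13e-08) = 1.834e+04 rad/s.
Step 2 — f₀ = ω₀/(2π) = 2919 Hz.
Step 3 — Series Q: Q = ω₀L/R = 1.834e+04·0.095/72.1 = 24.16.
Step 4 — Bandwidth: Δω = ω₀/Q = 758.9 rad/s; BW = Δω/(2π) = 120.8 Hz.

(a) f₀ = 2919 Hz  (b) Q = 24.16  (c) BW = 120.8 Hz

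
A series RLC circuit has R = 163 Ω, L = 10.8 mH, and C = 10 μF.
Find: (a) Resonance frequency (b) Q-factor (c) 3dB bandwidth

Step 1 — Resonance condition Im(Z)=0 gives ω₀ = 1/√(LC).
Step 2 — ω₀ = 1/√(0.0108·1e-05) = 3043 rad/s.
Step 3 — f₀ = ω₀/(2π) = 484.3 Hz.
Step 4 — Series Q: Q = ω₀L/R = 3043·0.0108/163 = 0.2016.
Step 5 — 3dB bandwidth: Δω = ω₀/Q = 1.509e+04 rad/s; BW = Δω/(2π) = 2402 Hz.

(a) f₀ = 484.3 Hz  (b) Q = 0.2016  (c) BW = 2402 Hz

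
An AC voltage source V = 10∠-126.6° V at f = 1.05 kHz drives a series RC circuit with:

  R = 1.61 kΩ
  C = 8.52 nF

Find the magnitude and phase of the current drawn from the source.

Step 1 — Angular frequency: ω = 2π·f = 2π·1050 = 6597 rad/s.
Step 2 — Component impedances:
  R: Z = R = 1610 Ω
  C: Z = 1/(jωC) = -j/(ω·C) = 0 - j1.779e+04 Ω
Step 3 — Series combination: Z_total = R + C = 1610 - j1.779e+04 Ω = 1.786e+04∠-84.8° Ω.
Step 4 — Source phasor: V = 10∠-126.6° V = -5.962 - j8.028 V.
Step 5 — Ohm's law: I = V / Z_total = (-5.962 - j8.028) / (1610 - j1.779e+04) = 0.0004175 - j0.0003729 A.
Step 6 — Convert to polar: |I| = 0.0005598 A, ∠I = -41.8°.

I = 0.0005598∠-41.8° A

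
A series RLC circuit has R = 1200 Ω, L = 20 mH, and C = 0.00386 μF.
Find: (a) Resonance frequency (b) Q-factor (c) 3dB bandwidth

Step 1 — Resonance condition Im(Z)=0 gives ω₀ = 1/√(LC).
Step 2 — ω₀ = 1/√(0.02·3.86e-09) = 1.138e+05 rad/s.
Step 3 — f₀ = ω₀/(2π) = 1.811e+04 Hz.
Step 4 — Series Q: Q = ω₀L/R = 1.138e+05·0.02/1200 = 1.897.
Step 5 — 3dB bandwidth: Δω = ω₀/Q = 6e+04 rad/s; BW = Δω/(2π) = 9549 Hz.

(a) f₀ = 1.811e+04 Hz  (b) Q = 1.897  (c) BW = 9549 Hz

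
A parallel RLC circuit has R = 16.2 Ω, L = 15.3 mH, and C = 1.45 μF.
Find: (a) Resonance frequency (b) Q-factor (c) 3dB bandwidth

Step 1 — Resonance: ω₀ = 1/√(LC) = 1/√(0.0153·1.45e-06) = 6714 rad/s.
Step 2 — f₀ = ω₀/(2π) = 1069 Hz.
Step 3 — Parallel Q: Q = R/(ω₀L) = 16.2/(6714·0.0153) = 0.1577.
Step 4 — Bandwidth: Δω = ω₀/Q = 4.257e+04 rad/s; BW = Δω/(2π) = 6775 Hz.

(a) f₀ = 1069 Hz  (b) Q = 0.1577  (c) BW = 6775 Hz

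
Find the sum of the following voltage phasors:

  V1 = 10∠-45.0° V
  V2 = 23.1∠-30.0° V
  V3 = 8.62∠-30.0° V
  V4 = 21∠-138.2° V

Step 1 — Convert each phasor to rectangular form:
  V1 = 10·(cos(-45.0°) + j·sin(-45.0°)) = 7.071 - j7.071 V
  V2 = 23.1·(cos(-30.0°) + j·sin(-30.0°)) = 20.01 - j11.55 V
  V3 = 8.62·(cos(-30.0°) + j·sin(-30.0°)) = 7.465 - j4.31 V
  V4 = 21·(cos(-138.2°) + j·sin(-138.2°)) = -15.65 - j14 V
Step 2 — Sum components: V_total = 18.89 - j36.93 V.
Step 3 — Convert to polar: |V_total| = 41.48 V, ∠V_total = -62.9°.

V_total = 41.48∠-62.9° V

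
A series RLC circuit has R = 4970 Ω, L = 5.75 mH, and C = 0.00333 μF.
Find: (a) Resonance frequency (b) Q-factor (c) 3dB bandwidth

Step 1 — Resonance: ω₀ = 1/√(LC) = 1/√(0.00575·3.33e-09) = 2.285e+05 rad/s.
Step 2 — f₀ = ω₀/(2π) = 3.637e+04 Hz.
Step 3 — Series Q: Q = ω₀L/R = 2.285e+05·0.00575/4970 = 0.2644.
Step 4 — Bandwidth: Δω = ω₀/Q = 8.643e+05 rad/s; BW = Δω/(2π) = 1.376e+05 Hz.

(a) f₀ = 3.637e+04 Hz  (b) Q = 0.2644  (c) BW = 1.376e+05 Hz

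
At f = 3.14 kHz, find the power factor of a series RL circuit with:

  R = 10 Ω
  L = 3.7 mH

Step 1 — Angular frequency: ω = 2π·f = 2π·3140 = 1.973e+04 rad/s.
Step 2 — Component impedances:
  R: Z = R = 10 Ω
  L: Z = jωL = j·1.973e+04·0.0037 = 0 + j73 Ω
Step 3 — Series combination: Z_total = R + L = 10 + j73 Ω = 73.68∠82.2° Ω.
Step 4 — Power factor: PF = cos(φ) = Re(Z)/|Z| = 10/73.68 = 0.1357.
Step 5 — Type: Im(Z) = 73 ⇒ lagging (phase φ = 82.2°).

PF = 0.1357 (lagging, φ = 82.2°)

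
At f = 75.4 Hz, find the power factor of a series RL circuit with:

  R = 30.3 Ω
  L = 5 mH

Step 1 — Angular frequency: ω = 2π·f = 2π·75.4 = 473.8 rad/s.
Step 2 — Component impedances:
  R: Z = R = 30.3 Ω
  L: Z = jωL = j·473.8·0.005 = 0 + j2.369 Ω
Step 3 — Series combination: Z_total = R + L = 30.3 + j2.369 Ω = 30.39∠4.5° Ω.
Step 4 — Power factor: PF = cos(φ) = Re(Z)/|Z| = 30.3/30.39 = 0.997.
Step 5 — Type: Im(Z) = 2.369 ⇒ lagging (phase φ = 4.5°).

PF = 0.997 (lagging, φ = 4.5°)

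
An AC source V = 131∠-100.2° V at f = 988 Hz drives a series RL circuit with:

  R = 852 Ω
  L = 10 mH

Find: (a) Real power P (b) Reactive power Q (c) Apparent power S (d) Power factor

Step 1 — Angular frequency: ω = 2π·f = 2π·988 = 6208 rad/s.
Step 2 — Component impedances:
  R: Z = R = 852 Ω
  L: Z = jωL = j·6208·0.01 = 0 + j62.08 Ω
Step 3 — Series combination: Z_total = R + L = 852 + j62.08 Ω = 854.3∠4.2° Ω.
Step 4 — Source phasor: V = 131∠-100.2° V = -23.2 - j128.9 V.
Step 5 — Current: I = V / Z = -0.03805 - j0.1486 A = 0.1533∠-104.4° A.
Step 6 — Complex power: S = V·I* = 20.04 + j1.46 VA.
Step 7 — Real power: P = Re(S) = 20.04 W.
Step 8 — Reactive power: Q = Im(S) = 1.46 VAR.
Step 9 — Apparent power: |S| = 20.09 VA.
Step 10 — Power factor: PF = P/|S| = 0.9974 (lagging).

(a) P = 20.04 W  (b) Q = 1.46 VAR  (c) S = 20.09 VA  (d) PF = 0.9974 (lagging)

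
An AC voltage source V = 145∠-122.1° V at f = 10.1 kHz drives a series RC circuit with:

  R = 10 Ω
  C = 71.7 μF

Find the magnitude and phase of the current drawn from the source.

Step 1 — Angular frequency: ω = 2π·f = 2π·1.01e+04 = 6.346e+04 rad/s.
Step 2 — Component impedances:
  R: Z = R = 10 Ω
  C: Z = 1/(jωC) = -j/(ω·C) = 0 - j0.2198 Ω
Step 3 — Series combination: Z_total = R + C = 10 - j0.2198 Ω = 10∠-1.3° Ω.
Step 4 — Source phasor: V = 145∠-122.1° V = -77.05 - j122.8 V.
Step 5 — Ohm's law: I = V / Z_total = (-77.05 - j122.8) / (10 - j0.2198) = -7.432 - j12.45 A.
Step 6 — Convert to polar: |I| = 14.5 A, ∠I = -120.8°.

I = 14.5∠-120.8° A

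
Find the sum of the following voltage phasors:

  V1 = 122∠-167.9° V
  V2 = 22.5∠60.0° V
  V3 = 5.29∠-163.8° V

Step 1 — Convert each phasor to rectangular form:
  V1 = 122·(cos(-167.9°) + j·sin(-167.9°)) = -119.3 - j25.57 V
  V2 = 22.5·(cos(60.0°) + j·sin(60.0°)) = 11.25 + j19.49 V
  V3 = 5.29·(cos(-163.8°) + j·sin(-163.8°)) = -5.08 - j1.476 V
Step 2 — Sum components: V_total = -113.1 - j7.564 V.
Step 3 — Convert to polar: |V_total| = 113.4 V, ∠V_total = -176.2°.

V_total = 113.4∠-176.2° V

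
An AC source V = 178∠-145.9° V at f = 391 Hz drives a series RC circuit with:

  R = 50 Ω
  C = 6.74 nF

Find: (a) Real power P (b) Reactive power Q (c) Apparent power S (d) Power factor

Step 1 — Angular frequency: ω = 2π·f = 2π·391 = 2457 rad/s.
Step 2 — Component impedances:
  R: Z = R = 50 Ω
  C: Z = 1/(jωC) = -j/(ω·C) = 0 - j6.039e+04 Ω
Step 3 — Series combination: Z_total = R + C = 50 - j6.039e+04 Ω = 6.039e+04∠-90.0° Ω.
Step 4 — Source phasor: V = 178∠-145.9° V = -147.4 - j99.79 V.
Step 5 — Current: I = V / Z = 0.00165 - j0.002442 A = 0.002947∠-55.9° A.
Step 6 — Complex power: S = V·I* = 0.0004344 - j0.5246 VA.
Step 7 — Real power: P = Re(S) = 0.0004344 W.
Step 8 — Reactive power: Q = Im(S) = -0.5246 VAR.
Step 9 — Apparent power: |S| = 0.5246 VA.
Step 10 — Power factor: PF = P/|S| = 0.0008279 (leading).

(a) P = 0.0004344 W  (b) Q = -0.5246 VAR  (c) S = 0.5246 VA  (d) PF = 0.0008279 (leading)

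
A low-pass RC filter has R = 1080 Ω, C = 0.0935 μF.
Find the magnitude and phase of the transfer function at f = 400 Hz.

Step 1 — Angular frequency: ω = 2π·400 = 2513 rad/s.
Step 2 — Transfer function: H(jω) = 1/(1 + jωRC).
Step 3 — Denominator: 1 + jωRC = 1 + j·2513·1080·9.35e-08 = 1 + j0.2538.
Step 4 — H = 0.9395 - j0.2384.
Step 5 — Magnitude: |H| = 0.9693 (-0.3 dB); phase: φ = -14.2°.

|H| = 0.9693 (-0.3 dB), φ = -14.2°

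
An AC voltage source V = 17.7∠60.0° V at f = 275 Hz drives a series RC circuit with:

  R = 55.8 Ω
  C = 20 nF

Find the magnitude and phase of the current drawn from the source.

Step 1 — Angular frequency: ω = 2π·f = 2π·275 = 1728 rad/s.
Step 2 — Component impedances:
  R: Z = R = 55.8 Ω
  C: Z = 1/(jωC) = -j/(ω·C) = 0 - j2.894e+04 Ω
Step 3 — Series combination: Z_total = R + C = 55.8 - j2.894e+04 Ω = 2.894e+04∠-89.9° Ω.
Step 4 — Source phasor: V = 17.7∠60.0° V = 8.85 + j15.33 V.
Step 5 — Ohm's law: I = V / Z_total = (8.85 + j15.33) / (55.8 - j2.894e+04) = -0.0005291 + j0.0003069 A.
Step 6 — Convert to polar: |I| = 0.0006117 A, ∠I = 149.9°.

I = 0.0006117∠149.9° A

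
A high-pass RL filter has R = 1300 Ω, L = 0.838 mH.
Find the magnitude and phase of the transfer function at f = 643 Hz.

Step 1 — Angular frequency: ω = 2π·643 = 4040 rad/s.
Step 2 — Transfer function: H(jω) = jωL/(R + jωL).
Step 3 — Numerator jωL = j·3.386; denominator R + jωL = 1300 + j3.386.
Step 4 — H = 6.782e-06 + j0.002604.
Step 5 — Magnitude: |H| = 0.002604 (-51.7 dB); phase: φ = 89.9°.

|H| = 0.002604 (-51.7 dB), φ = 89.9°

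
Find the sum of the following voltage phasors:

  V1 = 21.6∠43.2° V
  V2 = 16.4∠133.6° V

Step 1 — Convert each phasor to rectangular form:
  V1 = 21.6·(cos(43.2°) + j·sin(43.2°)) = 15.75 + j14.79 V
  V2 = 16.4·(cos(133.6°) + j·sin(133.6°)) = -11.31 + j11.88 V
Step 2 — Sum components: V_total = 4.436 + j26.66 V.
Step 3 — Convert to polar: |V_total| = 27.03 V, ∠V_total = 80.6°.

V_total = 27.03∠80.6° V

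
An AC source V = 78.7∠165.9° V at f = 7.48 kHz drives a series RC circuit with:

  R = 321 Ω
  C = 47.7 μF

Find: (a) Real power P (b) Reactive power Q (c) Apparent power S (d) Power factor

Step 1 — Angular frequency: ω = 2π·f = 2π·7480 = 4.7e+04 rad/s.
Step 2 — Component impedances:
  R: Z = R = 321 Ω
  C: Z = 1/(jωC) = -j/(ω·C) = 0 - j0.4461 Ω
Step 3 — Series combination: Z_total = R + C = 321 - j0.4461 Ω = 321∠-0.1° Ω.
Step 4 — Source phasor: V = 78.7∠165.9° V = -76.33 + j19.17 V.
Step 5 — Current: I = V / Z = -0.2379 + j0.0594 A = 0.2452∠166.0° A.
Step 6 — Complex power: S = V·I* = 19.29 - j0.02681 VA.
Step 7 — Real power: P = Re(S) = 19.29 W.
Step 8 — Reactive power: Q = Im(S) = -0.02681 VAR.
Step 9 — Apparent power: |S| = 19.29 VA.
Step 10 — Power factor: PF = P/|S| = 1 (leading).

(a) P = 19.29 W  (b) Q = -0.02681 VAR  (c) S = 19.29 VA  (d) PF = 1 (leading)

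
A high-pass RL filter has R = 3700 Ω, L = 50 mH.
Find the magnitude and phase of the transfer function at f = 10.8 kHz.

Step 1 — Angular frequency: ω = 2π·1.08e+04 = 6.786e+04 rad/s.
Step 2 — Transfer function: H(jω) = jωL/(R + jωL).
Step 3 — Numerator jωL = j·3393; denominator R + jωL = 3700 + j3393.
Step 4 — H = 0.4568 + j0.4981.
Step 5 — Magnitude: |H| = 0.6759 (-3.4 dB); phase: φ = 47.5°.

|H| = 0.6759 (-3.4 dB), φ = 47.5°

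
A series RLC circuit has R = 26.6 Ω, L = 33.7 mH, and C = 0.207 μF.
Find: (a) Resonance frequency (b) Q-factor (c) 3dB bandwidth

Step 1 — Resonance condition Im(Z)=0 gives ω₀ = 1/√(LC).
Step 2 — ω₀ = 1/√(0.0337·2.07e-07) = 1.197e+04 rad/s.
Step 3 — f₀ = ω₀/(2π) = 1906 Hz.
Step 4 — Series Q: Q = ω₀L/R = 1.197e+04·0.0337/26.6 = 15.17.
Step 5 — 3dB bandwidth: Δω = ω₀/Q = 789.3 rad/s; BW = Δω/(2π) = 125.6 Hz.

(a) f₀ = 1906 Hz  (b) Q = 15.17  (c) BW = 125.6 Hz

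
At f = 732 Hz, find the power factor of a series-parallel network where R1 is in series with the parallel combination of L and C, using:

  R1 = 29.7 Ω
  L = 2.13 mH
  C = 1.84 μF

Step 1 — Angular frequency: ω = 2π·f = 2π·732 = 4599 rad/s.
Step 2 — Component impedances:
  R1: Z = R = 29.7 Ω
  L: Z = jωL = j·4599·0.00213 = 0 + j9.796 Ω
  C: Z = 1/(jωC) = -j/(ω·C) = 0 - j118.2 Ω
Step 3 — Parallel branch: L || C = 1/(1/L + 1/C) = 0 + j10.68 Ω.
Step 4 — Series with R1: Z_total = R1 + (L || C) = 29.7 + j10.68 Ω = 31.56∠19.8° Ω.
Step 5 — Power factor: PF = cos(φ) = Re(Z)/|Z| = 29.7/31.563 = 0.941.
Step 6 — Type: Im(Z) = 10.68 ⇒ lagging (phase φ = 19.8°).

PF = 0.941 (lagging, φ = 19.8°)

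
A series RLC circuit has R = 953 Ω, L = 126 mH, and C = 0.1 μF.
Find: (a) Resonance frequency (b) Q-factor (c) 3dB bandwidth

Step 1 — Resonance: ω₀ = 1/√(LC) = 1/√(0.126·1e-07) = 8909 rad/s.
Step 2 — f₀ = ω₀/(2π) = 1418 Hz.
Step 3 — Series Q: Q = ω₀L/R = 8909·0.126/953 = 1.178.
Step 4 — Bandwidth: Δω = ω₀/Q = 7563 rad/s; BW = Δω/(2π) = 1204 Hz.

(a) f₀ = 1418 Hz  (b) Q = 1.178  (c) BW = 1204 Hz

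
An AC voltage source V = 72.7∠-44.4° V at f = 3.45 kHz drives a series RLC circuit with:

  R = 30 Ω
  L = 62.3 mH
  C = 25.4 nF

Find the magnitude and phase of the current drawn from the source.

Step 1 — Angular frequency: ω = 2π·f = 2π·3450 = 2.168e+04 rad/s.
Step 2 — Component impedances:
  R: Z = R = 30 Ω
  L: Z = jωL = j·2.168e+04·0.0623 = 0 + j1350 Ω
  C: Z = 1/(jωC) = -j/(ω·C) = 0 - j1816 Ω
Step 3 — Series combination: Z_total = R + L + C = 30 - j465.7 Ω = 466.7∠-86.3° Ω.
Step 4 — Source phasor: V = 72.7∠-44.4° V = 51.94 - j50.87 V.
Step 5 — Ohm's law: I = V / Z_total = (51.94 - j50.87) / (30 - j465.7) = 0.1159 + j0.1041 A.
Step 6 — Convert to polar: |I| = 0.1558 A, ∠I = 41.9°.

I = 0.1558∠41.9° A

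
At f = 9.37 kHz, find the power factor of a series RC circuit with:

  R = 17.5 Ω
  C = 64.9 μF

Step 1 — Angular frequency: ω = 2π·f = 2π·9370 = 5.887e+04 rad/s.
Step 2 — Component impedances:
  R: Z = R = 17.5 Ω
  C: Z = 1/(jωC) = -j/(ω·C) = 0 - j0.2617 Ω
Step 3 — Series combination: Z_total = R + C = 17.5 - j0.2617 Ω = 17.5∠-0.9° Ω.
Step 4 — Power factor: PF = cos(φ) = Re(Z)/|Z| = 17.5/17.502 = 0.9999.
Step 5 — Type: Im(Z) = -0.2617 ⇒ leading (phase φ = -0.9°).

PF = 0.9999 (leading, φ = -0.9°)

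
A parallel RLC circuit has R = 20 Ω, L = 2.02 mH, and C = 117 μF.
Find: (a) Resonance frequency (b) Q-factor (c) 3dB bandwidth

Step 1 — Resonance: ω₀ = 1/√(LC) = 1/√(0.00202·0.000117) = 2057 rad/s.
Step 2 — f₀ = ω₀/(2π) = 327.4 Hz.
Step 3 — Parallel Q: Q = R/(ω₀L) = 20/(2057·0.00202) = 4.813.
Step 4 — Bandwidth: Δω = ω₀/Q = 427.4 rad/s; BW = Δω/(2π) = 68.01 Hz.

(a) f₀ = 327.4 Hz  (b) Q = 4.813  (c) BW = 68.01 Hz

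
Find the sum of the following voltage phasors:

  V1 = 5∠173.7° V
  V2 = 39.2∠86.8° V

Step 1 — Convert each phasor to rectangular form:
  V1 = 5·(cos(173.7°) + j·sin(173.7°)) = -4.97 + j0.5487 V
  V2 = 39.2·(cos(86.8°) + j·sin(86.8°)) = 2.188 + j39.14 V
Step 2 — Sum components: V_total = -2.782 + j39.69 V.
Step 3 — Convert to polar: |V_total| = 39.78 V, ∠V_total = 94.0°.

V_total = 39.78∠94.0° V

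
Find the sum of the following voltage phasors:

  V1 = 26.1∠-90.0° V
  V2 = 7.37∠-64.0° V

Step 1 — Convert each phasor to rectangular form:
  V1 = 26.1·(cos(-90.0°) + j·sin(-90.0°)) = 0 - j26.1 V
  V2 = 7.37·(cos(-64.0°) + j·sin(-64.0°)) = 3.231 - j6.624 V
Step 2 — Sum components: V_total = 3.231 - j32.72 V.
Step 3 — Convert to polar: |V_total| = 32.88 V, ∠V_total = -84.4°.

V_total = 32.88∠-84.4° V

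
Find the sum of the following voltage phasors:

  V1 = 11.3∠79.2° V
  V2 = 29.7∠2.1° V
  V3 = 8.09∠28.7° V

Step 1 — Convert each phasor to rectangular form:
  V1 = 11.3·(cos(79.2°) + j·sin(79.2°)) = 2.117 + j11.1 V
  V2 = 29.7·(cos(2.1°) + j·sin(2.1°)) = 29.68 + j1.088 V
  V3 = 8.09·(cos(28.7°) + j·sin(28.7°)) = 7.096 + j3.885 V
Step 2 — Sum components: V_total = 38.89 + j16.07 V.
Step 3 — Convert to polar: |V_total| = 42.08 V, ∠V_total = 22.5°.

V_total = 42.08∠22.5° V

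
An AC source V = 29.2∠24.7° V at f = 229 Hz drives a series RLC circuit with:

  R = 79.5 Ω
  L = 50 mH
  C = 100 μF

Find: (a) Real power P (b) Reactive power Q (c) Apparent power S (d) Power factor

Step 1 — Angular frequency: ω = 2π·f = 2π·229 = 1439 rad/s.
Step 2 — Component impedances:
  R: Z = R = 79.5 Ω
  L: Z = jωL = j·1439·0.05 = 0 + j71.94 Ω
  C: Z = 1/(jωC) = -j/(ω·C) = 0 - j6.95 Ω
Step 3 — Series combination: Z_total = R + L + C = 79.5 + j64.99 Ω = 102.7∠39.3° Ω.
Step 4 — Source phasor: V = 29.2∠24.7° V = 26.53 + j12.2 V.
Step 5 — Current: I = V / Z = 0.2752 - j0.07152 A = 0.2844∠-14.6° A.
Step 6 — Complex power: S = V·I* = 6.429 + j5.255 VA.
Step 7 — Real power: P = Re(S) = 6.429 W.
Step 8 — Reactive power: Q = Im(S) = 5.255 VAR.
Step 9 — Apparent power: |S| = 8.303 VA.
Step 10 — Power factor: PF = P/|S| = 0.7742 (lagging).

(a) P = 6.429 W  (b) Q = 5.255 VAR  (c) S = 8.303 VA  (d) PF = 0.7742 (lagging)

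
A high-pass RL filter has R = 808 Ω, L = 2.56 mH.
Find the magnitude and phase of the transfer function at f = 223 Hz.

Step 1 — Angular frequency: ω = 2π·223 = 1401 rad/s.
Step 2 — Transfer function: H(jω) = jωL/(R + jωL).
Step 3 — Numerator jωL = j·3.587; denominator R + jωL = 808 + j3.587.
Step 4 — H = 1.971e-05 + j0.004439.
Step 5 — Magnitude: |H| = 0.004439 (-47.1 dB); phase: φ = 89.7°.

|H| = 0.004439 (-47.1 dB), φ = 89.7°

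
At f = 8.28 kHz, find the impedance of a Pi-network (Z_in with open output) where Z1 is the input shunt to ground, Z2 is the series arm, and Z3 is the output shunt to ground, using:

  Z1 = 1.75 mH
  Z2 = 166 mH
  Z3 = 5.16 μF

Step 1 — Angular frequency: ω = 2π·f = 2π·8280 = 5.202e+04 rad/s.
Step 2 — Component impedances:
  Z1: Z = jωL = j·5.202e+04·0.00175 = 0 + j91.04 Ω
  Z2: Z = jωL = j·5.202e+04·0.166 = 0 + j8636 Ω
  Z3: Z = 1/(jωC) = -j/(ω·C) = 0 - j3.725 Ω
Step 3 — With open output, the series arm Z2 and the output shunt Z3 appear in series to ground: Z2 + Z3 = 0 + j8632 Ω.
Step 4 — Parallel with input shunt Z1: Z_in = Z1 || (Z2 + Z3) = 0 + j90.09 Ω = 90.09∠90.0° Ω.

Z = 0 + j90.09 Ω = 90.09∠90.0° Ω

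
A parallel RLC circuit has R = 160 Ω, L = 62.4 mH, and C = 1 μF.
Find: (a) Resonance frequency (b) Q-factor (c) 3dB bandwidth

Step 1 — Resonance: ω₀ = 1/√(LC) = 1/√(0.0624·1e-06) = 4003 rad/s.
Step 2 — f₀ = ω₀/(2π) = 637.1 Hz.
Step 3 — Parallel Q: Q = R/(ω₀L) = 160/(4003·0.0624) = 0.6405.
Step 4 — Bandwidth: Δω = ω₀/Q = 6250 rad/s; BW = Δω/(2π) = 994.7 Hz.

(a) f₀ = 637.1 Hz  (b) Q = 0.6405  (c) BW = 994.7 Hz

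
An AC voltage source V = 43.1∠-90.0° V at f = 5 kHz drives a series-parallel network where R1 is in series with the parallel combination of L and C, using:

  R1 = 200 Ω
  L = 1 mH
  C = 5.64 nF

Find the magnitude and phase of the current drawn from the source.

Step 1 — Angular frequency: ω = 2π·f = 2π·5000 = 3.142e+04 rad/s.
Step 2 — Component impedances:
  R1: Z = R = 200 Ω
  L: Z = jωL = j·3.142e+04·0.001 = 0 + j31.42 Ω
  C: Z = 1/(jωC) = -j/(ω·C) = 0 - j5644 Ω
Step 3 — Parallel branch: L || C = 1/(1/L + 1/C) = 0 + j31.59 Ω.
Step 4 — Series with R1: Z_total = R1 + (L || C) = 200 + j31.59 Ω = 202.5∠9.0° Ω.
Step 5 — Source phasor: V = 43.1∠-90.0° V = 0 - j43.1 V.
Step 6 — Ohm's law: I = V / Z_total = (0 - j43.1) / (200 + j31.59) = -0.03321 - j0.2103 A.
Step 7 — Convert to polar: |I| = 0.2129 A, ∠I = -99.0°.

I = 0.2129∠-99.0° A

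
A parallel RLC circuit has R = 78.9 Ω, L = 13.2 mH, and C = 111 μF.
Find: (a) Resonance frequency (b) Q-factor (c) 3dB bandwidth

Step 1 — Resonance: ω₀ = 1/√(LC) = 1/√(0.0132·0.000111) = 826.1 rad/s.
Step 2 — f₀ = ω₀/(2π) = 131.5 Hz.
Step 3 — Parallel Q: Q = R/(ω₀L) = 78.9/(826.1·0.0132) = 7.235.
Step 4 — Bandwidth: Δω = ω₀/Q = 114.2 rad/s; BW = Δω/(2π) = 18.17 Hz.

(a) f₀ = 131.5 Hz  (b) Q = 7.235  (c) BW = 18.17 Hz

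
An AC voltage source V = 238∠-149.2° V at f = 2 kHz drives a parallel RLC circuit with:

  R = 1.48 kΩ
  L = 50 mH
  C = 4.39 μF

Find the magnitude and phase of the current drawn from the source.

Step 1 — Angular frequency: ω = 2π·f = 2π·2000 = 1.257e+04 rad/s.
Step 2 — Component impedances:
  R: Z = R = 1480 Ω
  L: Z = jωL = j·1.257e+04·0.05 = 0 + j628.3 Ω
  C: Z = 1/(jωC) = -j/(ω·C) = 0 - j18.13 Ω
Step 3 — Parallel combination: 1/Z_total = 1/R + 1/L + 1/C; Z_total = 0.2354 - j18.66 Ω = 18.66∠-89.3° Ω.
Step 4 — Source phasor: V = 238∠-149.2° V = -204.4 - j121.9 V.
Step 5 — Ohm's law: I = V / Z_total = (-204.4 - j121.9) / (0.2354 - j18.66) = 6.391 - j11.03 A.
Step 6 — Convert to polar: |I| = 12.75 A, ∠I = -59.9°.

I = 12.75∠-59.9° A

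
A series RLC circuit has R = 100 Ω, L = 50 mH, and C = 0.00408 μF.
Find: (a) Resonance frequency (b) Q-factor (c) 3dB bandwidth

Step 1 — Resonance: ω₀ = 1/√(LC) = 1/√(0.05·4.08e-09) = 7.001e+04 rad/s.
Step 2 — f₀ = ω₀/(2π) = 1.114e+04 Hz.
Step 3 — Series Q: Q = ω₀L/R = 7.001e+04·0.05/100 = 35.01.
Step 4 — Bandwidth: Δω = ω₀/Q = 2000 rad/s; BW = Δω/(2π) = 318.3 Hz.

(a) f₀ = 1.114e+04 Hz  (b) Q = 35.01  (c) BW = 318.3 Hz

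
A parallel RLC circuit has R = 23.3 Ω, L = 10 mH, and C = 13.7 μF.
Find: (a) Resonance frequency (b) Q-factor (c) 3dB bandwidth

Step 1 — Resonance: ω₀ = 1/√(LC) = 1/√(0.01·1.37e-05) = 2702 rad/s.
Step 2 — f₀ = ω₀/(2π) = 430 Hz.
Step 3 — Parallel Q: Q = R/(ω₀L) = 23.3/(2702·0.01) = 0.8624.
Step 4 — Bandwidth: Δω = ω₀/Q = 3133 rad/s; BW = Δω/(2π) = 498.6 Hz.

(a) f₀ = 430 Hz  (b) Q = 0.8624  (c) BW = 498.6 Hz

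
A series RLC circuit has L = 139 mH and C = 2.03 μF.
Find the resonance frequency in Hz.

Step 1 — Resonance condition Im(Z)=0 gives ω₀ = 1/√(LC).
Step 2 — ω₀ = 1/√(0.139·2.03e-06) = 1883 rad/s.
Step 3 — f₀ = ω₀/(2π) = 299.6 Hz.

f₀ = 299.6 Hz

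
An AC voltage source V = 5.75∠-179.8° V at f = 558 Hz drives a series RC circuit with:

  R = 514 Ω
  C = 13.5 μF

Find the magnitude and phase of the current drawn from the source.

Step 1 — Angular frequency: ω = 2π·f = 2π·558 = 3506 rad/s.
Step 2 — Component impedances:
  R: Z = R = 514 Ω
  C: Z = 1/(jωC) = -j/(ω·C) = 0 - j21.13 Ω
Step 3 — Series combination: Z_total = R + C = 514 - j21.13 Ω = 514.4∠-2.4° Ω.
Step 4 — Source phasor: V = 5.75∠-179.8° V = -5.75 - j0.02007 V.
Step 5 — Ohm's law: I = V / Z_total = (-5.75 - j0.02007) / (514 - j21.13) = -0.01117 - j0.000498 A.
Step 6 — Convert to polar: |I| = 0.01118 A, ∠I = -177.4°.

I = 0.01118∠-177.4° A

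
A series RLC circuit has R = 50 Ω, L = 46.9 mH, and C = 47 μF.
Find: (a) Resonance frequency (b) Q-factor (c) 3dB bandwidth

Step 1 — Resonance: ω₀ = 1/√(LC) = 1/√(0.0469·4.7e-05) = 673.5 rad/s.
Step 2 — f₀ = ω₀/(2π) = 107.2 Hz.
Step 3 — Series Q: Q = ω₀L/R = 673.5·0.0469/50 = 0.6318.
Step 4 — Bandwidth: Δω = ω₀/Q = 1066 rad/s; BW = Δω/(2π) = 169.7 Hz.

(a) f₀ = 107.2 Hz  (b) Q = 0.6318  (c) BW = 169.7 Hz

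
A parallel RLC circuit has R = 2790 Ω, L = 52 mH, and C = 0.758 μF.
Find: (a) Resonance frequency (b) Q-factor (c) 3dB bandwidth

Step 1 — Resonance: ω₀ = 1/√(LC) = 1/√(0.052·7.58e-07) = 5037 rad/s.
Step 2 — f₀ = ω₀/(2π) = 801.6 Hz.
Step 3 — Parallel Q: Q = R/(ω₀L) = 2790/(5037·0.052) = 10.65.
Step 4 — Bandwidth: Δω = ω₀/Q = 472.9 rad/s; BW = Δω/(2π) = 75.26 Hz.

(a) f₀ = 801.6 Hz  (b) Q = 10.65  (c) BW = 75.26 Hz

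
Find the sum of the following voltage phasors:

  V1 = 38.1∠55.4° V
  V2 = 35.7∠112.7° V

Step 1 — Convert each phasor to rectangular form:
  V1 = 38.1·(cos(55.4°) + j·sin(55.4°)) = 21.63 + j31.36 V
  V2 = 35.7·(cos(112.7°) + j·sin(112.7°)) = -13.78 + j32.93 V
Step 2 — Sum components: V_total = 7.858 + j64.3 V.
Step 3 — Convert to polar: |V_total| = 64.77 V, ∠V_total = 83.0°.

V_total = 64.77∠83.0° V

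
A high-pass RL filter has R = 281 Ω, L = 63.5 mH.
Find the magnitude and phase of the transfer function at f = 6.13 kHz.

Step 1 — Angular frequency: ω = 2π·6130 = 3.852e+04 rad/s.
Step 2 — Transfer function: H(jω) = jωL/(R + jωL).
Step 3 — Numerator jωL = j·2446; denominator R + jωL = 281 + j2446.
Step 4 — H = 0.987 + j0.1134.
Step 5 — Magnitude: |H| = 0.9935 (-0.1 dB); phase: φ = 6.6°.

|H| = 0.9935 (-0.1 dB), φ = 6.6°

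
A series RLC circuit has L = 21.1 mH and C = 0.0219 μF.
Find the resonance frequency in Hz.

Step 1 — Resonance condition Im(Z)=0 gives ω₀ = 1/√(LC).
Step 2 — ω₀ = 1/√(0.0211·2.19e-08) = 4.652e+04 rad/s.
Step 3 — f₀ = ω₀/(2π) = 7404 Hz.

f₀ = 7404 Hz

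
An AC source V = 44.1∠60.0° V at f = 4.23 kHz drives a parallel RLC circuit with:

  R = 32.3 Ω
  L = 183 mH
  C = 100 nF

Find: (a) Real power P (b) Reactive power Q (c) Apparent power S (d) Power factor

Step 1 — Angular frequency: ω = 2π·f = 2π·4230 = 2.658e+04 rad/s.
Step 2 — Component impedances:
  R: Z = R = 32.3 Ω
  L: Z = jωL = j·2.658e+04·0.183 = 0 + j4864 Ω
  C: Z = 1/(jωC) = -j/(ω·C) = 0 - j376.3 Ω
Step 3 — Parallel combination: 1/Z_total = 1/R + 1/L + 1/C; Z_total = 32.1 - j2.542 Ω = 32.2∠-4.5° Ω.
Step 4 — Source phasor: V = 44.1∠60.0° V = 22.05 + j38.19 V.
Step 5 — Current: I = V / Z = 0.589 + j1.236 A = 1.37∠64.5° A.
Step 6 — Complex power: S = V·I* = 60.21 - j4.769 VA.
Step 7 — Real power: P = Re(S) = 60.21 W.
Step 8 — Reactive power: Q = Im(S) = -4.769 VAR.
Step 9 — Apparent power: |S| = 60.4 VA.
Step 10 — Power factor: PF = P/|S| = 0.9969 (leading).

(a) P = 60.21 W  (b) Q = -4.769 VAR  (c) S = 60.4 VA  (d) PF = 0.9969 (leading)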